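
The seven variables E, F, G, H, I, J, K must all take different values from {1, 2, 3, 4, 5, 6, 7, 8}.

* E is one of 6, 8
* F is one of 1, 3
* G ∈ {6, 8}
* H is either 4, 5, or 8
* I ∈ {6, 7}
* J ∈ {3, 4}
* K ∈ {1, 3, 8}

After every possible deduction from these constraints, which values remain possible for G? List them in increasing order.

6, 8

The 7 variables draw from only 7 values {1, 3, 4, 5, 6, 7, 8}, so each is used; only H can be 5, hence H = 5.
The 6 still-open variables together cover exactly {1, 3, 4, 6, 7, 8} — 6 values for 6 variables — and 4 appears only in J's list, so J = 4.
The 5 still-open variables together cover exactly {1, 3, 6, 7, 8} — 5 values for 5 variables — and 7 appears only in I's list, so I = 7.
E and G between them cover only {6, 8} — a naked pair. Remove those values from K.
No further eliminations apply; G can still be any of 6, 8.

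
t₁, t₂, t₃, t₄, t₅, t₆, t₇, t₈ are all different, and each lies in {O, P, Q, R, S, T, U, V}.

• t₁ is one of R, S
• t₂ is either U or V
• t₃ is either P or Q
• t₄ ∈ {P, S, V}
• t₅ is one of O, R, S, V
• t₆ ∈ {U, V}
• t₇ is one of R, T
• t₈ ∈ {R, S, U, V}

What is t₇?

T

Among the 8 variables, O fits only t₅ (and all 8 values in {O, P, Q, R, S, T, U, V} must be used), so t₅ = O.
The 7 still-open variables draw from only 7 values {P, Q, R, S, T, U, V}, so each is used; only t₃ can be Q, hence t₃ = Q.
Among the 6 still-open variables, P fits only t₄ (and all 6 values in {P, R, S, T, U, V} must be used), so t₄ = P.
The 5 still-open variables draw from only 5 values {R, S, T, U, V}, so each is used; only t₇ can be T, hence t₇ = T.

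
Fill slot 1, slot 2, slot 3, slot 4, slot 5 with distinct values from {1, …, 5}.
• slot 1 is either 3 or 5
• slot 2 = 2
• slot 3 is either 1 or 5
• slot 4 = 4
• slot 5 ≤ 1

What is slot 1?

slot 2 has just one choice, so slot 2 = 2.
slot 4's domain is down to {4}, so slot 4 = 4.
slot 5 has just one choice, so slot 5 = 1. So slot 3 can't be 1.
slot 3's domain is down to {5}, so slot 3 = 5. Remove 5 from slot 1.
So slot 1 = 3.

3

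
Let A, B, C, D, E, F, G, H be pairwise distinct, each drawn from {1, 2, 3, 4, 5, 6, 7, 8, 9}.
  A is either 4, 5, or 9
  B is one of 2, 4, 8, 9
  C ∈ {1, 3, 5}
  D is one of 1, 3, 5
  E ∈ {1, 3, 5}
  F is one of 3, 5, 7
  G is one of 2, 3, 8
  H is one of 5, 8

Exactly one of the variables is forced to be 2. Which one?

The 8 variables draw from only 8 values {1, 2, 3, 4, 5, 7, 8, 9}, so each is used; only F can be 7, hence F = 7.
The 3 variables C, D, E are confined to {1, 3, 5}, which locks those values in; drop them from A, G, H.
That leaves H = 8. Eliminate 8 elsewhere: B, G.
So 2 goes to G.

G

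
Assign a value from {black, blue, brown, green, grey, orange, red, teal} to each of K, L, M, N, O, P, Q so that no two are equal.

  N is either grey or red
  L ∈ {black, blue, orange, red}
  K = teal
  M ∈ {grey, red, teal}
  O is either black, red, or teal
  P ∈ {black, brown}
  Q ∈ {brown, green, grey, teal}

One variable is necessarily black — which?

K must be teal (only option left). So M, O, Q can't be teal.
The 2 variables M and N are confined to {grey, red}, which locks those values in; drop them from L, O, Q.
So black goes to O.

O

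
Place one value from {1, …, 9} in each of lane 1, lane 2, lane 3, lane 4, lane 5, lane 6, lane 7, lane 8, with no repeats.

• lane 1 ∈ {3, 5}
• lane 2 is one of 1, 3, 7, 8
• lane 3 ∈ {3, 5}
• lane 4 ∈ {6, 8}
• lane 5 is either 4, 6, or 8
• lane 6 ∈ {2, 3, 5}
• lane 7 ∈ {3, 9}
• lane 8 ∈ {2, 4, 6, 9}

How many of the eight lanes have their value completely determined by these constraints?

lane 1 and lane 3 between them cover only {3, 5} — a naked pair. Remove those values from lane 2, lane 6, lane 7.
lane 6's domain is down to {2}, so lane 6 = 2. Remove 2 from lane 8.
That leaves lane 7 = 9. Strike 9 from lane 8.
lane 4, lane 5, lane 8 between them cover only {4, 6, 8} — a naked triple. Remove those values from lane 2.
Determined: lane 6=2, lane 7=9. The other lanes each still have more than one consistent value. That makes 2.

2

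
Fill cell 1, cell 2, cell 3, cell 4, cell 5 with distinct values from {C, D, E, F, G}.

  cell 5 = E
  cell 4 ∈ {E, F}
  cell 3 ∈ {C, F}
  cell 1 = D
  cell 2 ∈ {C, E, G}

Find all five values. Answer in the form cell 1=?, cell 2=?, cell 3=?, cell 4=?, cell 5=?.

cell 1=D, cell 2=G, cell 3=C, cell 4=F, cell 5=E

cell 1's domain is down to {D}, so cell 1 = D.
That leaves cell 5 = E. Remove E from cell 2, cell 4.
cell 4's domain is down to {F}, so cell 4 = F. So cell 3 can't be F.
That leaves cell 3 = C. Eliminate C elsewhere: cell 2.
That leaves cell 2 = G.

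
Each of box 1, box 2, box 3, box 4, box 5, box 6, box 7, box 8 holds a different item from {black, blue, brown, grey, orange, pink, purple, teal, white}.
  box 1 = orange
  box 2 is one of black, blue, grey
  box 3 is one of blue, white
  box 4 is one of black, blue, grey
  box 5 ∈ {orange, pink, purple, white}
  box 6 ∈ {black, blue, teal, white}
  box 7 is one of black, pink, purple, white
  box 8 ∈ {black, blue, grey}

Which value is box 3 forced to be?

white

box 1 must be orange (only option left). Remove orange from box 5.
Among the 7 still-open variables, teal fits only box 6 (and all 7 values in {black, blue, grey, pink, purple, teal, white} must be used), so box 6 = teal.
The 3 variables box 2, box 4, box 8 are confined to {black, blue, grey}, which locks those values in; drop them from box 3, box 7.
So box 3 = white.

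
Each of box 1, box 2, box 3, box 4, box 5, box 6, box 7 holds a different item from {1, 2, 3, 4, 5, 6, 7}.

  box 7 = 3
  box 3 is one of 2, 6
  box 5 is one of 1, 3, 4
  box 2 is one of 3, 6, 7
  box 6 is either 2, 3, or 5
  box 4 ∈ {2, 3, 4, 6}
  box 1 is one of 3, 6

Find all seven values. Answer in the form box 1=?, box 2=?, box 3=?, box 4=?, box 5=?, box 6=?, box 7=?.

box 1=6, box 2=7, box 3=2, box 4=4, box 5=1, box 6=5, box 7=3

box 7 has just one choice, so box 7 = 3. Remove 3 from box 1, box 2, box 4, box 5, box 6.
That leaves box 1 = 6. So box 2, box 3, box 4 can't be 6.
box 2's domain is down to {7}, so box 2 = 7.
box 3 has just one choice, so box 3 = 2. Eliminate 2 elsewhere: box 4, box 6.
box 4 has just one choice, so box 4 = 4. Strike 4 from box 5.
box 5 has just one choice, so box 5 = 1.
box 6's domain is down to {5}, so box 6 = 5.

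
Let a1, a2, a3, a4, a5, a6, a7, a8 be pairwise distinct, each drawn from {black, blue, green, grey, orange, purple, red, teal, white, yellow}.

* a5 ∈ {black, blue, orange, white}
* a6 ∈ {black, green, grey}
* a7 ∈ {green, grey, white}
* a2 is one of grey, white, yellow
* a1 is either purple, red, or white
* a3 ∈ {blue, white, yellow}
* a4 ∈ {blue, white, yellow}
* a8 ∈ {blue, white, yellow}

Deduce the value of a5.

a3, a4, a8 share exactly the 3 values {blue, white, yellow}; by pigeonhole those values go to them, so strike blue, white, yellow from a1, a2, a5, a7.
a2 must be grey (only option left). So a6, a7 can't be grey.
a7 must be green (only option left). So a6 can't be green.
That leaves a6 = black. Eliminate black elsewhere: a5.
So a5 = orange.

orange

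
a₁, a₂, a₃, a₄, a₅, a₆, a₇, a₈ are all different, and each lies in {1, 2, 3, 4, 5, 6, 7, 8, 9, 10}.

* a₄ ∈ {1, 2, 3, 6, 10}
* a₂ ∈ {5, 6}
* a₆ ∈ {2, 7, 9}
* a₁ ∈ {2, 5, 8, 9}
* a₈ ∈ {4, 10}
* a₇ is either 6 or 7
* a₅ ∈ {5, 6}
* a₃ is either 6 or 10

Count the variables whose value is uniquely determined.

3

a₂ and a₅ share exactly the 2 values {5, 6}; by pigeonhole those values go to them, so strike 5, 6 from a₁, a₃, a₄, a₇.
a₃'s domain is down to {10}, so a₃ = 10. Remove 10 from a₄, a₈.
That leaves a₇ = 7. So a₆ can't be 7.
a₈'s domain is down to {4}, so a₈ = 4.
Determined: a₃=10, a₇=7, a₈=4. The other variables each still have more than one consistent value. That makes 3.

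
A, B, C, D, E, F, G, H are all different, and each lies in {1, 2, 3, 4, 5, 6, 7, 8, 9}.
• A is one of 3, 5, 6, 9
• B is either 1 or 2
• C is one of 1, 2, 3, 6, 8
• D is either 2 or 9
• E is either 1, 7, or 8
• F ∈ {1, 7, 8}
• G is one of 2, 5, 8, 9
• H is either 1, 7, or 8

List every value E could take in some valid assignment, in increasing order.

E, F, H share exactly the 3 values {1, 7, 8}; by pigeonhole those values go to them, so strike 1, 7, 8 from B, C, G.
B must be 2 (only option left). So C, D, G can't be 2.
That leaves D = 9. So A, G can't be 9.
G must be 5 (only option left). So A can't be 5.
No further eliminations apply; E can still be any of 1, 7, 8.

1, 7, 8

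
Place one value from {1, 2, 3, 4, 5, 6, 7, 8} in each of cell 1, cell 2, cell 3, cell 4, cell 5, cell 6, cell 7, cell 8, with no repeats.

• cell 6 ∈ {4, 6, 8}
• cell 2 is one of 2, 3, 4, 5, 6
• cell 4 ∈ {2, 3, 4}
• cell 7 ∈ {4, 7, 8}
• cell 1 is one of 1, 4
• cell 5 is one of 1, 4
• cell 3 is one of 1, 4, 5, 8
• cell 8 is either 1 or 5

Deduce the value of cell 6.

6

The 8 variables draw from only 8 values {1, 2, 3, 4, 5, 6, 7, 8}, so each is used; only cell 7 can be 7, hence cell 7 = 7.
cell 1 and cell 5 share exactly the 2 values {1, 4}; by pigeonhole those values go to them, so strike 1, 4 from cell 2, cell 3, cell 4, cell 6, cell 8.
cell 8 must be 5 (only option left). Eliminate 5 elsewhere: cell 2, cell 3.
That leaves cell 3 = 8. Remove 8 from cell 6.
So cell 6 = 6.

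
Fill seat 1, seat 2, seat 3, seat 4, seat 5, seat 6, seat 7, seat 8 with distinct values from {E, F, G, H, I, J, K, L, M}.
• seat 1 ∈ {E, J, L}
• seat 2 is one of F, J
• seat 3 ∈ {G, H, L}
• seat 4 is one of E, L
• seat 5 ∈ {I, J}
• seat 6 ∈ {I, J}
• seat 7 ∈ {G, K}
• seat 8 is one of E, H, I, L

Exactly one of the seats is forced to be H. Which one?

seat 8

The 8 variables together cover exactly {E, F, G, H, I, J, K, L} — 8 values for 8 variables — and F appears only in seat 2's list, so seat 2 = F.
The 7 still-open variables draw from only 7 values {E, G, H, I, J, K, L}, so each is used; only seat 7 can be K, hence seat 7 = K.
The 6 still-open variables together cover exactly {E, G, H, I, J, L} — 6 values for 6 variables — and G appears only in seat 3's list, so seat 3 = G.
Among the 5 still-open variables, H fits only seat 8 (and all 5 values in {E, H, I, J, L} must be used), so seat 8 = H.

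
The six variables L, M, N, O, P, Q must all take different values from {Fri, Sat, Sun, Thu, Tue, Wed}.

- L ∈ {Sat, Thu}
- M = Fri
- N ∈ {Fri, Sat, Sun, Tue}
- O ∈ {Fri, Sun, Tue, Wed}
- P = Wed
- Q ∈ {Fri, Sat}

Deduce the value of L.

Thu

M has just one choice, so M = Fri. Strike Fri from N, O, Q.
P must be Wed (only option left). Strike Wed from O.
Q's domain is down to {Sat}, so Q = Sat. Eliminate Sat elsewhere: L, N.
So L = Thu.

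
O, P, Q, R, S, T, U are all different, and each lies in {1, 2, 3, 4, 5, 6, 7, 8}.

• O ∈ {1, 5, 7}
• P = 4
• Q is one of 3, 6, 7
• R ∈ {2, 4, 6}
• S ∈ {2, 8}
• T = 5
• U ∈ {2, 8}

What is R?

P's domain is down to {4}, so P = 4. So R can't be 4.
T has just one choice, so T = 5. Strike 5 from O.
S and U share exactly the 2 values {2, 8}; by pigeonhole those values go to them, so strike 2, 8 from R.
So R = 6.

6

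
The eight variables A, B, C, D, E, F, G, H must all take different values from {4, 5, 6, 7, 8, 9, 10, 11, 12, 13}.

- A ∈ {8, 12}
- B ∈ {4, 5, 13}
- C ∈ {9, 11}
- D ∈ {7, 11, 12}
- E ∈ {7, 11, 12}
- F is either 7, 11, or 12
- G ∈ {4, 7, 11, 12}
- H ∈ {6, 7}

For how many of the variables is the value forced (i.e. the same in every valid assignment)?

The 3 variables D, E, F are confined to {7, 11, 12}, which locks those values in; drop them from A, C, G, H.
A has just one choice, so A = 8.
C has just one choice, so C = 9.
G's domain is down to {4}, so G = 4. Strike 4 from B.
H must be 6 (only option left).
Determined: A=8, C=9, G=4, H=6. The other variables each still have more than one consistent value. That makes 4.

4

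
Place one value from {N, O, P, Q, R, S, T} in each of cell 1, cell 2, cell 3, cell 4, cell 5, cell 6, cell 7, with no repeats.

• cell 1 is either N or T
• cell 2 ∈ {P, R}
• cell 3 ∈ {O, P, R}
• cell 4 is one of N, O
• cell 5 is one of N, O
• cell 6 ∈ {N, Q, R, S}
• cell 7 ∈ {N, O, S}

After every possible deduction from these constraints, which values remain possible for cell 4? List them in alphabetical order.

N, O

Among the 7 variables, Q fits only cell 6 (and all 7 values in {N, O, P, Q, R, S, T} must be used), so cell 6 = Q.
The 6 still-open variables together cover exactly {N, O, P, R, S, T} — 6 values for 6 variables — and S appears only in cell 7's list, so cell 7 = S.
The 5 still-open variables draw from only 5 values {N, O, P, R, T}, so each is used; only cell 1 can be T, hence cell 1 = T.
cell 4 and cell 5 share exactly the 2 values {N, O}; by pigeonhole those values go to them, so strike N, O from cell 3.
No further eliminations apply; cell 4 can still be any of N, O.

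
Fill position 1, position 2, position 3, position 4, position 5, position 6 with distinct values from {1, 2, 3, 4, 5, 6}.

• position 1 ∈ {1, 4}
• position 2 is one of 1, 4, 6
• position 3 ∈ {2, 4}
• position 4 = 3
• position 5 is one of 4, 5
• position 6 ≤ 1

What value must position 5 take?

position 4 must be 3 (only option left).
position 6's domain is down to {1}, so position 6 = 1. Strike 1 from position 1, position 2.
position 1 has just one choice, so position 1 = 4. So position 2, position 3, position 5 can't be 4.
So position 5 = 5.

5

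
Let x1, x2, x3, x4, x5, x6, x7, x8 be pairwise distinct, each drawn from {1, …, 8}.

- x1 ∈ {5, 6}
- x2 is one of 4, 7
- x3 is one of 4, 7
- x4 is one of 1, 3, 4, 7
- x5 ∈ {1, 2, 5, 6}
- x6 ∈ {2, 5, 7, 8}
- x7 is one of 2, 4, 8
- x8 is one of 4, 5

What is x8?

5

The 8 variables draw from only 8 values {1, 2, 3, 4, 5, 6, 7, 8}, so each is used; only x4 can be 3, hence x4 = 3.
Among the 7 still-open variables, 1 fits only x5 (and all 7 values in {1, 2, 4, 5, 6, 7, 8} must be used), so x5 = 1.
The 6 still-open variables together cover exactly {2, 4, 5, 6, 7, 8} — 6 values for 6 variables — and 6 appears only in x1's list, so x1 = 6.
The 2 variables x2 and x3 are confined to {4, 7}, which locks those values in; drop them from x6, x7, x8.
So x8 = 5.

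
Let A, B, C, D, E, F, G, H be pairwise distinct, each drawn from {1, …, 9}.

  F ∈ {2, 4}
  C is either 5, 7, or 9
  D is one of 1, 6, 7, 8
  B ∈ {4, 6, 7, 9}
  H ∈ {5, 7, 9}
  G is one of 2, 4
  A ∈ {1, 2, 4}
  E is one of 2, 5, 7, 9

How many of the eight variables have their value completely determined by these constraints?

The 8 variables together cover exactly {1, 2, 4, 5, 6, 7, 8, 9} — 8 values for 8 variables — and 8 appears only in D's list, so D = 8.
The 7 still-open variables together cover exactly {1, 2, 4, 5, 6, 7, 9} — 7 values for 7 variables — and 1 appears only in A's list, so A = 1.
Among the 6 still-open variables, 6 fits only B (and all 6 values in {2, 4, 5, 6, 7, 9} must be used), so B = 6.
F and G share exactly the 2 values {2, 4}; by pigeonhole those values go to them, so strike 2, 4 from E.
Determined: A=1, B=6, D=8. The other variables each still have more than one consistent value. That makes 3.

3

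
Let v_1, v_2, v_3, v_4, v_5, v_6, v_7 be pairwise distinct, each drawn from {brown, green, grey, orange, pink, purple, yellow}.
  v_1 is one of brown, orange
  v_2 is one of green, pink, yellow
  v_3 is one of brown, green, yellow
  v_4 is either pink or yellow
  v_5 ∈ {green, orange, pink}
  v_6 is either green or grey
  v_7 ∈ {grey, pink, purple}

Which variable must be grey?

v_6

Among the 7 variables, purple fits only v_7 (and all 7 values in {brown, green, grey, orange, pink, purple, yellow} must be used), so v_7 = purple.
Among the 6 still-open variables, grey fits only v_6 (and all 6 values in {brown, green, grey, orange, pink, yellow} must be used), so v_6 = grey.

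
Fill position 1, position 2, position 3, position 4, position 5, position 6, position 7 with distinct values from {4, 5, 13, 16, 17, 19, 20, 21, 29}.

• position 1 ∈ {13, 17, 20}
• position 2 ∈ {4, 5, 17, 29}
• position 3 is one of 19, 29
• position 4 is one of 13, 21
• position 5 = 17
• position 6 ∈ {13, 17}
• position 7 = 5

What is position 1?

20

position 5's domain is down to {17}, so position 5 = 17. So position 1, position 2, position 6 can't be 17.
position 6 has just one choice, so position 6 = 13. So position 1, position 4 can't be 13.
So position 1 = 20.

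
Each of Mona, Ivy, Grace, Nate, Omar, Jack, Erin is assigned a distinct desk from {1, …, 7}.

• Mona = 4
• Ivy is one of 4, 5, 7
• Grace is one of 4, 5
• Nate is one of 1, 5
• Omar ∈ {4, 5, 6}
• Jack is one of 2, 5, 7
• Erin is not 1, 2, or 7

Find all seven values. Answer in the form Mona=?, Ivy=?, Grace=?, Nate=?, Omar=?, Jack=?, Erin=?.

Mona=4, Ivy=7, Grace=5, Nate=1, Omar=6, Jack=2, Erin=3

Mona's domain is down to {4}, so Mona = 4. Eliminate 4 elsewhere: Ivy, Grace, Omar, Erin.
Grace's domain is down to {5}, so Grace = 5. Strike 5 from Ivy, Nate, Omar, Jack, Erin.
Nate's domain is down to {1}, so Nate = 1.
Omar's domain is down to {6}, so Omar = 6. So Erin can't be 6.
Erin has just one choice, so Erin = 3.
Ivy must be 7 (only option left). So Jack can't be 7.
Jack's domain is down to {2}, so Jack = 2.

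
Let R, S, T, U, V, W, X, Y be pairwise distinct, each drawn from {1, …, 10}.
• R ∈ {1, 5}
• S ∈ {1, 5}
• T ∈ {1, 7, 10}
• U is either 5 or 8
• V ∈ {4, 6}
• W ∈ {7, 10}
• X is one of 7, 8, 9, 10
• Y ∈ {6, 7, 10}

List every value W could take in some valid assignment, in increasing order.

7, 10

The 8 variables together cover exactly {1, 4, 5, 6, 7, 8, 9, 10} — 8 values for 8 variables — and 4 appears only in V's list, so V = 4.
The 7 still-open variables together cover exactly {1, 5, 6, 7, 8, 9, 10} — 7 values for 7 variables — and 6 appears only in Y's list, so Y = 6.
Among the 6 still-open variables, 9 fits only X (and all 6 values in {1, 5, 7, 8, 9, 10} must be used), so X = 9.
The 5 still-open variables draw from only 5 values {1, 5, 7, 8, 10}, so each is used; only U can be 8, hence U = 8.
R and S share exactly the 2 values {1, 5}; by pigeonhole those values go to them, so strike 1, 5 from T.
No further eliminations apply; W can still be any of 7, 10.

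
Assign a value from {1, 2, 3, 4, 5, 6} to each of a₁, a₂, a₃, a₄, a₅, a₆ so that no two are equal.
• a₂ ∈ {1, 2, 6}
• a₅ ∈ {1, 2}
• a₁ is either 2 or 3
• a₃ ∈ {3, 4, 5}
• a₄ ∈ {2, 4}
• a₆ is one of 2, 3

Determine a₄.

4

The 6 variables draw from only 6 values {1, 2, 3, 4, 5, 6}, so each is used; only a₃ can be 5, hence a₃ = 5.
Among the 5 still-open variables, 4 fits only a₄ (and all 5 values in {1, 2, 3, 4, 6} must be used), so a₄ = 4.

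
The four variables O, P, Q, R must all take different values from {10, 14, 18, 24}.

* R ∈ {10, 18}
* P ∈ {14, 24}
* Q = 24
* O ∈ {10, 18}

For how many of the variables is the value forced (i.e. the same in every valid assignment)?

2

Q must be 24 (only option left). So P can't be 24.
P has just one choice, so P = 14.
Determined: P=14, Q=24. The other variables each still have more than one consistent value. That makes 2.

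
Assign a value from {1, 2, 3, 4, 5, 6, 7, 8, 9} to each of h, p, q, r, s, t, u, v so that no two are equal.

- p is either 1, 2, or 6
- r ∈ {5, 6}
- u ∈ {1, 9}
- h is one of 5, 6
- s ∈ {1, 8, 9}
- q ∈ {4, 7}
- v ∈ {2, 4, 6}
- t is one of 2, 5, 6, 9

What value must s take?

8

The 8 variables draw from only 8 values {1, 2, 4, 5, 6, 7, 8, 9}, so each is used; only q can be 7, hence q = 7.
The 7 still-open variables draw from only 7 values {1, 2, 4, 5, 6, 8, 9}, so each is used; only v can be 4, hence v = 4.
Among the 6 still-open variables, 8 fits only s (and all 6 values in {1, 2, 5, 6, 8, 9} must be used), so s = 8.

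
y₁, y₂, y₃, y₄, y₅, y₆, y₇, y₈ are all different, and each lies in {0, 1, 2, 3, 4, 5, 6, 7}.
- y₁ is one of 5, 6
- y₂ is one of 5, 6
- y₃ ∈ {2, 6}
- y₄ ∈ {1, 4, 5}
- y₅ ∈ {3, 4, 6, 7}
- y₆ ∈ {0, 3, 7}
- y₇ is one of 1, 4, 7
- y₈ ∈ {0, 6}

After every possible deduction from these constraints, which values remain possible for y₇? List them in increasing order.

1, 4, 7

The 8 variables draw from only 8 values {0, 1, 2, 3, 4, 5, 6, 7}, so each is used; only y₃ can be 2, hence y₃ = 2.
y₁ and y₂ share exactly the 2 values {5, 6}; by pigeonhole those values go to them, so strike 5, 6 from y₄, y₅, y₈.
That leaves y₈ = 0. So y₆ can't be 0.
No further eliminations apply; y₇ can still be any of 1, 4, 7.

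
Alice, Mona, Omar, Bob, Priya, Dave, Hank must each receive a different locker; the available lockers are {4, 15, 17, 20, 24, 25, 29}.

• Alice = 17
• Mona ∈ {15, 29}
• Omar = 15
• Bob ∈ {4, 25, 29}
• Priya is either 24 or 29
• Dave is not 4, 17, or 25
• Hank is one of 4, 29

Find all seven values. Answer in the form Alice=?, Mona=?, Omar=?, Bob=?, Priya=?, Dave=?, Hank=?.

Alice has just one choice, so Alice = 17.
Omar's domain is down to {15}, so Omar = 15. Eliminate 15 elsewhere: Mona, Dave.
Mona's domain is down to {29}, so Mona = 29. Strike 29 from Bob, Priya, Dave, Hank.
That leaves Priya = 24. Strike 24 from Dave.
Dave must be 20 (only option left).
That leaves Hank = 4. Remove 4 from Bob.
That leaves Bob = 25.

Alice=17, Mona=29, Omar=15, Bob=25, Priya=24, Dave=20, Hank=4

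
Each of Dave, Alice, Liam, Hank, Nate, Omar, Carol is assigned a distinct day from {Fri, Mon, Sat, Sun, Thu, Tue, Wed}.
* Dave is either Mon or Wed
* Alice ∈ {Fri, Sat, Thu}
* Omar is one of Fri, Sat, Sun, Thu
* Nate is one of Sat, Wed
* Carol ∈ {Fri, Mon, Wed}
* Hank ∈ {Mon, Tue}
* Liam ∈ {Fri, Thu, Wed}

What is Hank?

Among the 7 variables, Sun fits only Omar (and all 7 values in {Fri, Mon, Sat, Sun, Thu, Tue, Wed} must be used), so Omar = Sun.
The 6 still-open variables together cover exactly {Fri, Mon, Sat, Thu, Tue, Wed} — 6 values for 6 variables — and Tue appears only in Hank's list, so Hank = Tue.

Tue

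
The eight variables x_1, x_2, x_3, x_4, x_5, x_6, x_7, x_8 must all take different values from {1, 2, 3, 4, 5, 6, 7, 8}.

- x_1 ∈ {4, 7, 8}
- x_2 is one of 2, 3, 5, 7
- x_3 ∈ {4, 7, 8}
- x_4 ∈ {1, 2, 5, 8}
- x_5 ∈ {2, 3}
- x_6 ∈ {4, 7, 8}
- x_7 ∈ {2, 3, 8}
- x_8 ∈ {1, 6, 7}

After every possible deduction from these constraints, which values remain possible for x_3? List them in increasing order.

4, 7, 8

The 8 variables draw from only 8 values {1, 2, 3, 4, 5, 6, 7, 8}, so each is used; only x_8 can be 6, hence x_8 = 6.
The 7 still-open variables together cover exactly {1, 2, 3, 4, 5, 7, 8} — 7 values for 7 variables — and 1 appears only in x_4's list, so x_4 = 1.
The 6 still-open variables draw from only 6 values {2, 3, 4, 5, 7, 8}, so each is used; only x_2 can be 5, hence x_2 = 5.
The 3 variables x_1, x_3, x_6 are confined to {4, 7, 8}, which locks those values in; drop them from x_7.
No further eliminations apply; x_3 can still be any of 4, 7, 8.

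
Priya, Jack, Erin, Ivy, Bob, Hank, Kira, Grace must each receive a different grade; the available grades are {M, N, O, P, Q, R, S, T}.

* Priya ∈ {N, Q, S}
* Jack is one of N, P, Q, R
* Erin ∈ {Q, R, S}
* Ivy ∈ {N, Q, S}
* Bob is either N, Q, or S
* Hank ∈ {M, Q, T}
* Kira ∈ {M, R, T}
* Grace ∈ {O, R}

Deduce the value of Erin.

The 8 variables draw from only 8 values {M, N, O, P, Q, R, S, T}, so each is used; only Grace can be O, hence Grace = O.
The 7 still-open variables together cover exactly {M, N, P, Q, R, S, T} — 7 values for 7 variables — and P appears only in Jack's list, so Jack = P.
The 3 variables Priya, Ivy, Bob are confined to {N, Q, S}, which locks those values in; drop them from Erin, Hank.
So Erin = R.

R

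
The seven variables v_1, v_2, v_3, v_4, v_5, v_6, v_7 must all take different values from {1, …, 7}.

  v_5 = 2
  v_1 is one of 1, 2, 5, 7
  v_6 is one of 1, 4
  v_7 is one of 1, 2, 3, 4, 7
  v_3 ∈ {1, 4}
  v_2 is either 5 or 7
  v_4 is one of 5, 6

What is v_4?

v_5's domain is down to {2}, so v_5 = 2. Strike 2 from v_1, v_7.
Among the 6 still-open variables, 3 fits only v_7 (and all 6 values in {1, 3, 4, 5, 6, 7} must be used), so v_7 = 3.
The 5 still-open variables draw from only 5 values {1, 4, 5, 6, 7}, so each is used; only v_4 can be 6, hence v_4 = 6.

6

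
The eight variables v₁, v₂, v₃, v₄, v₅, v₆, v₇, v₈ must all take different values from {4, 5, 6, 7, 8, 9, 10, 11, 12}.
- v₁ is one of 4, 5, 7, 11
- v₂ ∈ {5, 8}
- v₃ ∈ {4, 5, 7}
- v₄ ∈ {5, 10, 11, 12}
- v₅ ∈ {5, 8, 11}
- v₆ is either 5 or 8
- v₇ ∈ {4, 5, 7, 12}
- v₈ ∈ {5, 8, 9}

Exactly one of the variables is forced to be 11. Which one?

v₅

Among the 8 variables, 9 fits only v₈ (and all 8 values in {4, 5, 7, 8, 9, 10, 11, 12} must be used), so v₈ = 9.
The 7 still-open variables draw from only 7 values {4, 5, 7, 8, 10, 11, 12}, so each is used; only v₄ can be 10, hence v₄ = 10.
The 6 still-open variables draw from only 6 values {4, 5, 7, 8, 11, 12}, so each is used; only v₇ can be 12, hence v₇ = 12.
v₂ and v₆ between them cover only {5, 8} — a naked pair. Remove those values from v₁, v₃, v₅.
So 11 goes to v₅.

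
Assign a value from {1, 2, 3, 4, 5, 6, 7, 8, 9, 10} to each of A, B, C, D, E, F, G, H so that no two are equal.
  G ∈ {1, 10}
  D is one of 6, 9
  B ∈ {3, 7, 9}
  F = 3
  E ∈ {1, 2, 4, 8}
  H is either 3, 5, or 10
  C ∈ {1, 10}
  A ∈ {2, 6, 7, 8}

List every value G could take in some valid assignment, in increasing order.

1, 10

F must be 3 (only option left). Strike 3 from B, H.
The 2 variables C and G are confined to {1, 10}, which locks those values in; drop them from E, H.
That leaves H = 5.
No further eliminations apply; G can still be any of 1, 10.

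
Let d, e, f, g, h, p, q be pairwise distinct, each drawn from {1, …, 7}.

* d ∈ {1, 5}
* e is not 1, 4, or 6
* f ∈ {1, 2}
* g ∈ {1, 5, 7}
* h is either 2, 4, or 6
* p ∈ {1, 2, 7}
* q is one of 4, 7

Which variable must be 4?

The 7 variables draw from only 7 values {1, 2, 3, 4, 5, 6, 7}, so each is used; only e can be 3, hence e = 3.
The 6 still-open variables draw from only 6 values {1, 2, 4, 5, 6, 7}, so each is used; only h can be 6, hence h = 6.
The 5 still-open variables draw from only 5 values {1, 2, 4, 5, 7}, so each is used; only q can be 4, hence q = 4.

q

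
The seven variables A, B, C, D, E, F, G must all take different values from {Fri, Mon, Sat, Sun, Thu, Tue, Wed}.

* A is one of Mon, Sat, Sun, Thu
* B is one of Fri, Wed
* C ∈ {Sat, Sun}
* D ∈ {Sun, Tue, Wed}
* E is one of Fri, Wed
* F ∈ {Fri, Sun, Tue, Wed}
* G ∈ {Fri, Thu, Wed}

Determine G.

The 7 variables draw from only 7 values {Fri, Mon, Sat, Sun, Thu, Tue, Wed}, so each is used; only A can be Mon, hence A = Mon.
The 6 still-open variables together cover exactly {Fri, Sat, Sun, Thu, Tue, Wed} — 6 values for 6 variables — and Sat appears only in C's list, so C = Sat.
The 5 still-open variables draw from only 5 values {Fri, Sun, Thu, Tue, Wed}, so each is used; only G can be Thu, hence G = Thu.

Thu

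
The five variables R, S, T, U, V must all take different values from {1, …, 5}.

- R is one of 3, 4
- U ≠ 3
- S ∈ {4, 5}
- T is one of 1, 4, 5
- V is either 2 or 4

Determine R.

3

The 5 variables draw from only 5 values {1, 2, 3, 4, 5}, so each is used; only R can be 3, hence R = 3.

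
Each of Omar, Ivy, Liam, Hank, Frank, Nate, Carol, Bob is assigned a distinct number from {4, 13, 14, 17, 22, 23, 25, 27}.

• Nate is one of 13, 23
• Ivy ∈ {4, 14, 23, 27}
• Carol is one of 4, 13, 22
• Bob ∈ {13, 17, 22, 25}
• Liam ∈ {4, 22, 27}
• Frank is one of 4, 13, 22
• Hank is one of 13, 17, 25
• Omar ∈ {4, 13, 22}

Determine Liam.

27

The 8 variables together cover exactly {4, 13, 14, 17, 22, 23, 25, 27} — 8 values for 8 variables — and 14 appears only in Ivy's list, so Ivy = 14.
The 7 still-open variables draw from only 7 values {4, 13, 17, 22, 23, 25, 27}, so each is used; only Nate can be 23, hence Nate = 23.
Among the 6 still-open variables, 27 fits only Liam (and all 6 values in {4, 13, 17, 22, 25, 27} must be used), so Liam = 27.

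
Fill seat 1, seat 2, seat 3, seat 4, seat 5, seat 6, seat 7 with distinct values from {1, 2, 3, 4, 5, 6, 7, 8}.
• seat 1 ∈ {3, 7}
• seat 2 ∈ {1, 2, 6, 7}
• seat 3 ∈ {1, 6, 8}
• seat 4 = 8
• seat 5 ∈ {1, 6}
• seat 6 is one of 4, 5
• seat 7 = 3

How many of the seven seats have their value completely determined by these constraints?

4

seat 4 must be 8 (only option left). So seat 3 can't be 8.
That leaves seat 7 = 3. Strike 3 from seat 1.
seat 1 must be 7 (only option left). Eliminate 7 elsewhere: seat 2.
seat 3 and seat 5 between them cover only {1, 6} — a naked pair. Remove those values from seat 2.
seat 2 has just one choice, so seat 2 = 2.
Determined: seat 1=7, seat 2=2, seat 4=8, seat 7=3. The other seats each still have more than one consistent value. That makes 4.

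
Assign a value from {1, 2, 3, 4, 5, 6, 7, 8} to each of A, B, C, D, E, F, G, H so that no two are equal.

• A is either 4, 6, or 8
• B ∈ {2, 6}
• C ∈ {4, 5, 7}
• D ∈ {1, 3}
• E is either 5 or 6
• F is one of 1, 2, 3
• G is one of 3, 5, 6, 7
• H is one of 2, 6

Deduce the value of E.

5

The 8 variables together cover exactly {1, 2, 3, 4, 5, 6, 7, 8} — 8 values for 8 variables — and 8 appears only in A's list, so A = 8.
Among the 7 still-open variables, 4 fits only C (and all 7 values in {1, 2, 3, 4, 5, 6, 7} must be used), so C = 4.
The 6 still-open variables draw from only 6 values {1, 2, 3, 5, 6, 7}, so each is used; only G can be 7, hence G = 7.
Among the 5 still-open variables, 5 fits only E (and all 5 values in {1, 2, 3, 5, 6} must be used), so E = 5.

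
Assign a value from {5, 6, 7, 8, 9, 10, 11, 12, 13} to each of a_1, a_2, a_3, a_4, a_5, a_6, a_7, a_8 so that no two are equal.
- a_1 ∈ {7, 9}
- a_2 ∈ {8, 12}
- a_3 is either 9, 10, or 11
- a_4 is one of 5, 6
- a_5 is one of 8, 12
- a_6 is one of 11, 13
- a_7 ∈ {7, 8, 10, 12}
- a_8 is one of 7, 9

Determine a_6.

13

The 2 variables a_1 and a_8 are confined to {7, 9}, which locks those values in; drop them from a_3, a_7.
The 2 variables a_2 and a_5 are confined to {8, 12}, which locks those values in; drop them from a_7.
a_7 has just one choice, so a_7 = 10. Remove 10 from a_3.
That leaves a_3 = 11. Remove 11 from a_6.
So a_6 = 13.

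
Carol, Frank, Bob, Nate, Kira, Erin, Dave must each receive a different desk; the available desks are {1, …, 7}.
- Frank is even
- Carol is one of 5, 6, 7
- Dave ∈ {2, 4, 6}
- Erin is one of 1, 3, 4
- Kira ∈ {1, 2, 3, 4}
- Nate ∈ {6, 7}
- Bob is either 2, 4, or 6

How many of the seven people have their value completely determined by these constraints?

The 7 variables together cover exactly {1, 2, 3, 4, 5, 6, 7} — 7 values for 7 variables — and 5 appears only in Carol's list, so Carol = 5.
The 6 still-open variables together cover exactly {1, 2, 3, 4, 6, 7} — 6 values for 6 variables — and 7 appears only in Nate's list, so Nate = 7.
The 3 variables Frank, Bob, Dave are confined to {2, 4, 6}, which locks those values in; drop them from Kira, Erin.
Determined: Carol=5, Nate=7. The other people each still have more than one consistent value. That makes 2.

2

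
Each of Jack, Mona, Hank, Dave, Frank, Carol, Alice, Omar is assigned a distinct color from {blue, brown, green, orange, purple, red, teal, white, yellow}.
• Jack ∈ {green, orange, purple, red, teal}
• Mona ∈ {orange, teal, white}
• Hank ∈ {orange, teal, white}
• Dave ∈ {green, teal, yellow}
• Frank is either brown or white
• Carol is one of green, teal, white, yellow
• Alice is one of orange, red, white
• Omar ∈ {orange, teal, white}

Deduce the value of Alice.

red

The 8 variables draw from only 8 values {brown, green, orange, purple, red, teal, white, yellow}, so each is used; only Frank can be brown, hence Frank = brown.
Among the 7 still-open variables, purple fits only Jack (and all 7 values in {green, orange, purple, red, teal, white, yellow} must be used), so Jack = purple.
Among the 6 still-open variables, red fits only Alice (and all 6 values in {green, orange, red, teal, white, yellow} must be used), so Alice = red.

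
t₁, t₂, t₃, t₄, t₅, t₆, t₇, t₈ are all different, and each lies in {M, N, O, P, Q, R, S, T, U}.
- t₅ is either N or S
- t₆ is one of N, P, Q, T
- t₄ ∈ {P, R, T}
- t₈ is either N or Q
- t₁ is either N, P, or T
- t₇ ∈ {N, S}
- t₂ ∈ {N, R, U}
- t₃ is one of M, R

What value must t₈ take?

Among the 8 variables, M fits only t₃ (and all 8 values in {M, N, P, Q, R, S, T, U} must be used), so t₃ = M.
The 7 still-open variables draw from only 7 values {N, P, Q, R, S, T, U}, so each is used; only t₂ can be U, hence t₂ = U.
The 6 still-open variables draw from only 6 values {N, P, Q, R, S, T}, so each is used; only t₄ can be R, hence t₄ = R.
t₅ and t₇ between them cover only {N, S} — a naked pair. Remove those values from t₁, t₆, t₈.
So t₈ = Q.

Q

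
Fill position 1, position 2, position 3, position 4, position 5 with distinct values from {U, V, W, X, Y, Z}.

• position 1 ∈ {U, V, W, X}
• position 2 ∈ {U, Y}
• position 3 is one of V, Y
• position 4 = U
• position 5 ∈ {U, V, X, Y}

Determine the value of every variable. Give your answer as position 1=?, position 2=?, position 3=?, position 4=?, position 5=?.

position 4 has just one choice, so position 4 = U. So position 1, position 2, position 5 can't be U.
position 2 has just one choice, so position 2 = Y. Strike Y from position 3, position 5.
position 3 has just one choice, so position 3 = V. Strike V from position 1, position 5.
position 5's domain is down to {X}, so position 5 = X. So position 1 can't be X.
position 1 has just one choice, so position 1 = W.

position 1=W, position 2=Y, position 3=V, position 4=U, position 5=X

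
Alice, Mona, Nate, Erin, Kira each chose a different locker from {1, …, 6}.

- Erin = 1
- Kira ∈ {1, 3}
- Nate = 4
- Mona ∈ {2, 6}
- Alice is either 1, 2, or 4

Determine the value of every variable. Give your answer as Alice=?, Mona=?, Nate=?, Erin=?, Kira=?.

Nate must be 4 (only option left). So Alice can't be 4.
That leaves Erin = 1. Strike 1 from Alice, Kira.
Kira has just one choice, so Kira = 3.
Alice's domain is down to {2}, so Alice = 2. Eliminate 2 elsewhere: Mona.
That leaves Mona = 6.

Alice=2, Mona=6, Nate=4, Erin=1, Kira=3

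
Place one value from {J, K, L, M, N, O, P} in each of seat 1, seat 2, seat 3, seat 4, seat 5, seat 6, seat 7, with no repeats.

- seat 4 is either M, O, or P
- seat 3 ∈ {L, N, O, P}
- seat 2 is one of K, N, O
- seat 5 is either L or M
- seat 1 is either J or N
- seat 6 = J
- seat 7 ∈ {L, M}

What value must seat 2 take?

K

seat 6's domain is down to {J}, so seat 6 = J. So seat 1 can't be J.
seat 1 must be N (only option left). So seat 2, seat 3 can't be N.
The 5 still-open variables draw from only 5 values {K, L, M, O, P}, so each is used; only seat 2 can be K, hence seat 2 = K.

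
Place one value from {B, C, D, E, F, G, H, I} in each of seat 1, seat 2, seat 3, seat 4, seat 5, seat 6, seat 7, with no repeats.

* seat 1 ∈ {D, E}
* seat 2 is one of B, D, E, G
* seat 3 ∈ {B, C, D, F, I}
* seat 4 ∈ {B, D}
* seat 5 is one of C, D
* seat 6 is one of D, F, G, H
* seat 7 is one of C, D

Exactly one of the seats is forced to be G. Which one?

seat 5 and seat 7 between them cover only {C, D} — a naked pair. Remove those values from seat 1, seat 2, seat 3, seat 4, seat 6.
seat 1's domain is down to {E}, so seat 1 = E. Eliminate E elsewhere: seat 2.
That leaves seat 4 = B. So seat 2, seat 3 can't be B.
So G goes to seat 2.

seat 2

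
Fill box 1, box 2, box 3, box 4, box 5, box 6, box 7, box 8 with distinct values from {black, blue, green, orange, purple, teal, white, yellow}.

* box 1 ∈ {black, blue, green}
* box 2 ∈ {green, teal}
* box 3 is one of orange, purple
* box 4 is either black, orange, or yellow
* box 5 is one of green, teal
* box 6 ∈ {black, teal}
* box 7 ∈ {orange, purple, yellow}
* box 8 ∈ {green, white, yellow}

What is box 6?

Among the 8 variables, blue fits only box 1 (and all 8 values in {black, blue, green, orange, purple, teal, white, yellow} must be used), so box 1 = blue.
The 7 still-open variables draw from only 7 values {black, green, orange, purple, teal, white, yellow}, so each is used; only box 8 can be white, hence box 8 = white.
box 2 and box 5 between them cover only {green, teal} — a naked pair. Remove those values from box 6.
So box 6 = black.

black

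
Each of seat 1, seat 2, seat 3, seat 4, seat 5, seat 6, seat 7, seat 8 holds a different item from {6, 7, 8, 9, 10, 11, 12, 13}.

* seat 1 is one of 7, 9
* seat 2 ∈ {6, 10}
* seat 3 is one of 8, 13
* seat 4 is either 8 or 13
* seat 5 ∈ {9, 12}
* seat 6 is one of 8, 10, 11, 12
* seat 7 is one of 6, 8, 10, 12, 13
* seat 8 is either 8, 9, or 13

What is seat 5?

The 8 variables together cover exactly {6, 7, 8, 9, 10, 11, 12, 13} — 8 values for 8 variables — and 7 appears only in seat 1's list, so seat 1 = 7.
Among the 7 still-open variables, 11 fits only seat 6 (and all 7 values in {6, 8, 9, 10, 11, 12, 13} must be used), so seat 6 = 11.
seat 3 and seat 4 share exactly the 2 values {8, 13}; by pigeonhole those values go to them, so strike 8, 13 from seat 7, seat 8.
seat 8 has just one choice, so seat 8 = 9. Eliminate 9 elsewhere: seat 5.
So seat 5 = 12.

12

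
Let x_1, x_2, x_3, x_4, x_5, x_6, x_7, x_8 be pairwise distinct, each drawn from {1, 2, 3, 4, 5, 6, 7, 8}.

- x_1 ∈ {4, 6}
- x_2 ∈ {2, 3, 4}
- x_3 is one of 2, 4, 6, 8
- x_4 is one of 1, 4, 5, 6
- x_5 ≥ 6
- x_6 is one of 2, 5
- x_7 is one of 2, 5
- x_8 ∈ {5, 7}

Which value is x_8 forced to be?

7

The 8 variables draw from only 8 values {1, 2, 3, 4, 5, 6, 7, 8}, so each is used; only x_4 can be 1, hence x_4 = 1.
The 7 still-open variables draw from only 7 values {2, 3, 4, 5, 6, 7, 8}, so each is used; only x_2 can be 3, hence x_2 = 3.
The 2 variables x_6 and x_7 are confined to {2, 5}, which locks those values in; drop them from x_3, x_8.
So x_8 = 7.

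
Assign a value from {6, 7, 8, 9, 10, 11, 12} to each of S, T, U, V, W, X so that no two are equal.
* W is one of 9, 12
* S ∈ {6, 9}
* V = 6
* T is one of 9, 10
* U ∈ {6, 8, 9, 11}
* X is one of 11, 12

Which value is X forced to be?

11

V has just one choice, so V = 6. So S, U can't be 6.
S has just one choice, so S = 9. Remove 9 from T, U, W.
T must be 10 (only option left).
That leaves W = 12. Strike 12 from X.
So X = 11.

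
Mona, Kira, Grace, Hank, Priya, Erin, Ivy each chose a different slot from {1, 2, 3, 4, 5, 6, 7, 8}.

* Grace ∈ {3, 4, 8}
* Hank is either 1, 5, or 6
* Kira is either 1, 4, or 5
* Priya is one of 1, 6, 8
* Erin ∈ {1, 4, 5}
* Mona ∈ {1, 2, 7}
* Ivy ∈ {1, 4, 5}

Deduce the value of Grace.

3

Kira, Erin, Ivy share exactly the 3 values {1, 4, 5}; by pigeonhole those values go to them, so strike 1, 4, 5 from Mona, Grace, Hank, Priya.
Hank must be 6 (only option left). Strike 6 from Priya.
Priya has just one choice, so Priya = 8. So Grace can't be 8.
So Grace = 3.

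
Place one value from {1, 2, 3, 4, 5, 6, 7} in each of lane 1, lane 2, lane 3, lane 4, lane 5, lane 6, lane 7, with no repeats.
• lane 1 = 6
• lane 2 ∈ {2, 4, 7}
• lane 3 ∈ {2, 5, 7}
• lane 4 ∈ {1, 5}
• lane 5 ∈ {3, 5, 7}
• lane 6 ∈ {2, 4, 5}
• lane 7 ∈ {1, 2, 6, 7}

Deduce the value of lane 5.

3

lane 1 must be 6 (only option left). Remove 6 from lane 7.
The 6 still-open variables draw from only 6 values {1, 2, 3, 4, 5, 7}, so each is used; only lane 5 can be 3, hence lane 5 = 3.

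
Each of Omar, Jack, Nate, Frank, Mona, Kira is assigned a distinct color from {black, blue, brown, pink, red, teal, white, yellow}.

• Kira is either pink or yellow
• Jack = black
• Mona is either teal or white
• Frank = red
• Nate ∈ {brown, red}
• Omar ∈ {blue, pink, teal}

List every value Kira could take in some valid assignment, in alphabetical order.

pink, yellow

Jack has just one choice, so Jack = black.
That leaves Frank = red. Eliminate red elsewhere: Nate.
Nate must be brown (only option left).
No further eliminations apply; Kira can still be any of pink, yellow.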